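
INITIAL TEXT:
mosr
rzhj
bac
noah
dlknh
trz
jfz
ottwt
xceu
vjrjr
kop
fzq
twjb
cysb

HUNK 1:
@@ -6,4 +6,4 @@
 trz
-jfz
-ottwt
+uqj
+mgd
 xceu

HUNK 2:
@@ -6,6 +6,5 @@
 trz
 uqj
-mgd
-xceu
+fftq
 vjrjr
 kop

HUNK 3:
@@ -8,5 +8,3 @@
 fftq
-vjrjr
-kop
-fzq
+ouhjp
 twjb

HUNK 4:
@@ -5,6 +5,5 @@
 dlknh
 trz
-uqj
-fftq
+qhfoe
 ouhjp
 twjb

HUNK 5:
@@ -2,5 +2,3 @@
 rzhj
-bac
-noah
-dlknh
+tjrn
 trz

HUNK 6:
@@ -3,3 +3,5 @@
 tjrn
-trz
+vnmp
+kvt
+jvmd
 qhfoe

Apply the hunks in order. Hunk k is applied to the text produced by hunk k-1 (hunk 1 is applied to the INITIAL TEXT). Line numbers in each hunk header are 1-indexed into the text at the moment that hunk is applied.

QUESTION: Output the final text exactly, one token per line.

Answer: mosr
rzhj
tjrn
vnmp
kvt
jvmd
qhfoe
ouhjp
twjb
cysb

Derivation:
Hunk 1: at line 6 remove [jfz,ottwt] add [uqj,mgd] -> 14 lines: mosr rzhj bac noah dlknh trz uqj mgd xceu vjrjr kop fzq twjb cysb
Hunk 2: at line 6 remove [mgd,xceu] add [fftq] -> 13 lines: mosr rzhj bac noah dlknh trz uqj fftq vjrjr kop fzq twjb cysb
Hunk 3: at line 8 remove [vjrjr,kop,fzq] add [ouhjp] -> 11 lines: mosr rzhj bac noah dlknh trz uqj fftq ouhjp twjb cysb
Hunk 4: at line 5 remove [uqj,fftq] add [qhfoe] -> 10 lines: mosr rzhj bac noah dlknh trz qhfoe ouhjp twjb cysb
Hunk 5: at line 2 remove [bac,noah,dlknh] add [tjrn] -> 8 lines: mosr rzhj tjrn trz qhfoe ouhjp twjb cysb
Hunk 6: at line 3 remove [trz] add [vnmp,kvt,jvmd] -> 10 lines: mosr rzhj tjrn vnmp kvt jvmd qhfoe ouhjp twjb cysb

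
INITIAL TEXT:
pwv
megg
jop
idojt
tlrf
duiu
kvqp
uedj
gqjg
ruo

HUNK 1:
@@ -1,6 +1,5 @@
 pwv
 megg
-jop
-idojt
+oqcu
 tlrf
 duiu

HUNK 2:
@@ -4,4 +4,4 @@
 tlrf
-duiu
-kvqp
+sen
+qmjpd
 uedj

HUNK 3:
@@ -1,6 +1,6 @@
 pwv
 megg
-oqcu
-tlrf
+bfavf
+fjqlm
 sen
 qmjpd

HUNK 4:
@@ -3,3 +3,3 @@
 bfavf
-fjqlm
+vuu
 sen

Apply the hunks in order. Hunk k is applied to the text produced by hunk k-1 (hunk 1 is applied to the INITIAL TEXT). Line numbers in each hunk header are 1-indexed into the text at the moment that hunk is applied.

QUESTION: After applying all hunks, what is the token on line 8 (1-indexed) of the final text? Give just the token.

Answer: gqjg

Derivation:
Hunk 1: at line 1 remove [jop,idojt] add [oqcu] -> 9 lines: pwv megg oqcu tlrf duiu kvqp uedj gqjg ruo
Hunk 2: at line 4 remove [duiu,kvqp] add [sen,qmjpd] -> 9 lines: pwv megg oqcu tlrf sen qmjpd uedj gqjg ruo
Hunk 3: at line 1 remove [oqcu,tlrf] add [bfavf,fjqlm] -> 9 lines: pwv megg bfavf fjqlm sen qmjpd uedj gqjg ruo
Hunk 4: at line 3 remove [fjqlm] add [vuu] -> 9 lines: pwv megg bfavf vuu sen qmjpd uedj gqjg ruo
Final line 8: gqjg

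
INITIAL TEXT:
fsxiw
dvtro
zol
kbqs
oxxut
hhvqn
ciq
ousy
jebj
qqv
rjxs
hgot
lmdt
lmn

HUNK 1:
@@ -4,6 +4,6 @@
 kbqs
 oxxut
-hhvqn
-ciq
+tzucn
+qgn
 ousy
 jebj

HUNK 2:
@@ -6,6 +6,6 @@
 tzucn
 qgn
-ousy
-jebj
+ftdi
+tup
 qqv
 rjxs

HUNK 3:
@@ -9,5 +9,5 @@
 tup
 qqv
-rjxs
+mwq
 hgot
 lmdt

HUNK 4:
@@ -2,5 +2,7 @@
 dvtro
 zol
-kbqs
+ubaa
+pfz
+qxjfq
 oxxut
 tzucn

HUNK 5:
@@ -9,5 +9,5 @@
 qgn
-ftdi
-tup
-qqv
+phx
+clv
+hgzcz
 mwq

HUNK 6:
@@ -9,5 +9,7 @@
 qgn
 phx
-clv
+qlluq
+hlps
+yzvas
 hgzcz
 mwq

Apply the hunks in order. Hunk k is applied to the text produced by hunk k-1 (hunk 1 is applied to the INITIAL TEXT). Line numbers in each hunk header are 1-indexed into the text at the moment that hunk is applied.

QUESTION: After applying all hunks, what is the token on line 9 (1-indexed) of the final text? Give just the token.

Hunk 1: at line 4 remove [hhvqn,ciq] add [tzucn,qgn] -> 14 lines: fsxiw dvtro zol kbqs oxxut tzucn qgn ousy jebj qqv rjxs hgot lmdt lmn
Hunk 2: at line 6 remove [ousy,jebj] add [ftdi,tup] -> 14 lines: fsxiw dvtro zol kbqs oxxut tzucn qgn ftdi tup qqv rjxs hgot lmdt lmn
Hunk 3: at line 9 remove [rjxs] add [mwq] -> 14 lines: fsxiw dvtro zol kbqs oxxut tzucn qgn ftdi tup qqv mwq hgot lmdt lmn
Hunk 4: at line 2 remove [kbqs] add [ubaa,pfz,qxjfq] -> 16 lines: fsxiw dvtro zol ubaa pfz qxjfq oxxut tzucn qgn ftdi tup qqv mwq hgot lmdt lmn
Hunk 5: at line 9 remove [ftdi,tup,qqv] add [phx,clv,hgzcz] -> 16 lines: fsxiw dvtro zol ubaa pfz qxjfq oxxut tzucn qgn phx clv hgzcz mwq hgot lmdt lmn
Hunk 6: at line 9 remove [clv] add [qlluq,hlps,yzvas] -> 18 lines: fsxiw dvtro zol ubaa pfz qxjfq oxxut tzucn qgn phx qlluq hlps yzvas hgzcz mwq hgot lmdt lmn
Final line 9: qgn

Answer: qgn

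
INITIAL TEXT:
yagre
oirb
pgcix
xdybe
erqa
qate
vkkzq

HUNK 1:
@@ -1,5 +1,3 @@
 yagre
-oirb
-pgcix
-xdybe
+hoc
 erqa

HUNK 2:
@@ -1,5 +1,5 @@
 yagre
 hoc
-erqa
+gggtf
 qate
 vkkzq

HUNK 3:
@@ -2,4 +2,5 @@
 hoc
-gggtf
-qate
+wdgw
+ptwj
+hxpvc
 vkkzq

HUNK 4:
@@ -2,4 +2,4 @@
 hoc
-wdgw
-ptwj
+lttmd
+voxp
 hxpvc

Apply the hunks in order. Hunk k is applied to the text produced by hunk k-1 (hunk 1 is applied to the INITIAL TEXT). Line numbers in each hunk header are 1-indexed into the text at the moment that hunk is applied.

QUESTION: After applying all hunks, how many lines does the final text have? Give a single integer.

Answer: 6

Derivation:
Hunk 1: at line 1 remove [oirb,pgcix,xdybe] add [hoc] -> 5 lines: yagre hoc erqa qate vkkzq
Hunk 2: at line 1 remove [erqa] add [gggtf] -> 5 lines: yagre hoc gggtf qate vkkzq
Hunk 3: at line 2 remove [gggtf,qate] add [wdgw,ptwj,hxpvc] -> 6 lines: yagre hoc wdgw ptwj hxpvc vkkzq
Hunk 4: at line 2 remove [wdgw,ptwj] add [lttmd,voxp] -> 6 lines: yagre hoc lttmd voxp hxpvc vkkzq
Final line count: 6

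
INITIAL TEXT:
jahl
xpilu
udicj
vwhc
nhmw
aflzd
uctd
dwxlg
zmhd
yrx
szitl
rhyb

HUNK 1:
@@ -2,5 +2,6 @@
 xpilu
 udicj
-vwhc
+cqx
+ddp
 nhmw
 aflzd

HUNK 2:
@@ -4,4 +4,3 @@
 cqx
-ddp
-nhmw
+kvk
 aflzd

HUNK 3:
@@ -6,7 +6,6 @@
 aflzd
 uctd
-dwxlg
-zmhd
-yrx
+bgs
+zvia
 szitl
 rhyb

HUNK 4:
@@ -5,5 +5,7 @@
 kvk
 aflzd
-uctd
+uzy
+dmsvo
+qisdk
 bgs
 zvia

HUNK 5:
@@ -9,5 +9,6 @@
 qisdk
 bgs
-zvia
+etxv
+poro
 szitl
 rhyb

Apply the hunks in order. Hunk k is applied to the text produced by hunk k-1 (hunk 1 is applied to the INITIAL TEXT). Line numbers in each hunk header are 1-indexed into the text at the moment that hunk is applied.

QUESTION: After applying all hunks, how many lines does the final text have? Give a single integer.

Hunk 1: at line 2 remove [vwhc] add [cqx,ddp] -> 13 lines: jahl xpilu udicj cqx ddp nhmw aflzd uctd dwxlg zmhd yrx szitl rhyb
Hunk 2: at line 4 remove [ddp,nhmw] add [kvk] -> 12 lines: jahl xpilu udicj cqx kvk aflzd uctd dwxlg zmhd yrx szitl rhyb
Hunk 3: at line 6 remove [dwxlg,zmhd,yrx] add [bgs,zvia] -> 11 lines: jahl xpilu udicj cqx kvk aflzd uctd bgs zvia szitl rhyb
Hunk 4: at line 5 remove [uctd] add [uzy,dmsvo,qisdk] -> 13 lines: jahl xpilu udicj cqx kvk aflzd uzy dmsvo qisdk bgs zvia szitl rhyb
Hunk 5: at line 9 remove [zvia] add [etxv,poro] -> 14 lines: jahl xpilu udicj cqx kvk aflzd uzy dmsvo qisdk bgs etxv poro szitl rhyb
Final line count: 14

Answer: 14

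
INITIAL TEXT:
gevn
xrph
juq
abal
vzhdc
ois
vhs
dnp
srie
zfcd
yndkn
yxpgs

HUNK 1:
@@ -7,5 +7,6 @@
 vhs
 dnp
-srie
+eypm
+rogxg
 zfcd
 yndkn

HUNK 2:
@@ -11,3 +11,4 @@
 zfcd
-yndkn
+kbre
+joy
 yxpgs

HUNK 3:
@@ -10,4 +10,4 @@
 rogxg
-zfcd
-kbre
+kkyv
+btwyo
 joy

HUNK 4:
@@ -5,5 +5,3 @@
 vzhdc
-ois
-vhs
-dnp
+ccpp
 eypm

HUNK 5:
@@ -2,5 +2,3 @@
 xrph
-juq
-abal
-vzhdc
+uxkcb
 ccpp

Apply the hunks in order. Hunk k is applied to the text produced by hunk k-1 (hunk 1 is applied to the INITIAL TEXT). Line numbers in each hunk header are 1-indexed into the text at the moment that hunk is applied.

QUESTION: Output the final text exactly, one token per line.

Hunk 1: at line 7 remove [srie] add [eypm,rogxg] -> 13 lines: gevn xrph juq abal vzhdc ois vhs dnp eypm rogxg zfcd yndkn yxpgs
Hunk 2: at line 11 remove [yndkn] add [kbre,joy] -> 14 lines: gevn xrph juq abal vzhdc ois vhs dnp eypm rogxg zfcd kbre joy yxpgs
Hunk 3: at line 10 remove [zfcd,kbre] add [kkyv,btwyo] -> 14 lines: gevn xrph juq abal vzhdc ois vhs dnp eypm rogxg kkyv btwyo joy yxpgs
Hunk 4: at line 5 remove [ois,vhs,dnp] add [ccpp] -> 12 lines: gevn xrph juq abal vzhdc ccpp eypm rogxg kkyv btwyo joy yxpgs
Hunk 5: at line 2 remove [juq,abal,vzhdc] add [uxkcb] -> 10 lines: gevn xrph uxkcb ccpp eypm rogxg kkyv btwyo joy yxpgs

Answer: gevn
xrph
uxkcb
ccpp
eypm
rogxg
kkyv
btwyo
joy
yxpgs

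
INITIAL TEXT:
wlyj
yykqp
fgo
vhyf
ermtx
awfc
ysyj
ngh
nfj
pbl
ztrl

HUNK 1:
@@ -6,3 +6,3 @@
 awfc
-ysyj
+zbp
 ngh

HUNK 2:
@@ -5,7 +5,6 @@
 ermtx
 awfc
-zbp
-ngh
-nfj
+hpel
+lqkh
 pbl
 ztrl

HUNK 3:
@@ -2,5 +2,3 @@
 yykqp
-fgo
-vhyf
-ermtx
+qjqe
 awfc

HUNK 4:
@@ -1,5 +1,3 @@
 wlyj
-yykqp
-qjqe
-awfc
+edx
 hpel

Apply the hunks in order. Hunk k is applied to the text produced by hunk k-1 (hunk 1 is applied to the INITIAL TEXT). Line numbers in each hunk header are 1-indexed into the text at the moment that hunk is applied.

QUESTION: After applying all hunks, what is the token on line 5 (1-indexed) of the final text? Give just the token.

Answer: pbl

Derivation:
Hunk 1: at line 6 remove [ysyj] add [zbp] -> 11 lines: wlyj yykqp fgo vhyf ermtx awfc zbp ngh nfj pbl ztrl
Hunk 2: at line 5 remove [zbp,ngh,nfj] add [hpel,lqkh] -> 10 lines: wlyj yykqp fgo vhyf ermtx awfc hpel lqkh pbl ztrl
Hunk 3: at line 2 remove [fgo,vhyf,ermtx] add [qjqe] -> 8 lines: wlyj yykqp qjqe awfc hpel lqkh pbl ztrl
Hunk 4: at line 1 remove [yykqp,qjqe,awfc] add [edx] -> 6 lines: wlyj edx hpel lqkh pbl ztrl
Final line 5: pbl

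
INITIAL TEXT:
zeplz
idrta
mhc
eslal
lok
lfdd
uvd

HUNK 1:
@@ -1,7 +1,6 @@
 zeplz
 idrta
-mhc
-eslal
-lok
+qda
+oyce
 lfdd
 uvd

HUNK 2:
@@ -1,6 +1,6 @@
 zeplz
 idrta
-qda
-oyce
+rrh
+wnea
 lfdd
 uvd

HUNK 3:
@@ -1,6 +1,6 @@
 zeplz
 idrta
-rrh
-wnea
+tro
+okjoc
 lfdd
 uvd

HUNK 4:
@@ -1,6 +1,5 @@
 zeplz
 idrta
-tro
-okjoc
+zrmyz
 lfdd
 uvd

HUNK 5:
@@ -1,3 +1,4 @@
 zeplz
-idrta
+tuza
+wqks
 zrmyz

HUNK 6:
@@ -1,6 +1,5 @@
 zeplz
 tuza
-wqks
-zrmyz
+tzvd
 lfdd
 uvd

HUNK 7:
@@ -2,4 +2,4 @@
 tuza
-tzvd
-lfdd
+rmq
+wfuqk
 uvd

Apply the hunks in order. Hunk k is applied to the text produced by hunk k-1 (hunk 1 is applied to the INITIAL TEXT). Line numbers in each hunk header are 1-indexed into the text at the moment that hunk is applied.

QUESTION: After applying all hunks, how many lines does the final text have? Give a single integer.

Answer: 5

Derivation:
Hunk 1: at line 1 remove [mhc,eslal,lok] add [qda,oyce] -> 6 lines: zeplz idrta qda oyce lfdd uvd
Hunk 2: at line 1 remove [qda,oyce] add [rrh,wnea] -> 6 lines: zeplz idrta rrh wnea lfdd uvd
Hunk 3: at line 1 remove [rrh,wnea] add [tro,okjoc] -> 6 lines: zeplz idrta tro okjoc lfdd uvd
Hunk 4: at line 1 remove [tro,okjoc] add [zrmyz] -> 5 lines: zeplz idrta zrmyz lfdd uvd
Hunk 5: at line 1 remove [idrta] add [tuza,wqks] -> 6 lines: zeplz tuza wqks zrmyz lfdd uvd
Hunk 6: at line 1 remove [wqks,zrmyz] add [tzvd] -> 5 lines: zeplz tuza tzvd lfdd uvd
Hunk 7: at line 2 remove [tzvd,lfdd] add [rmq,wfuqk] -> 5 lines: zeplz tuza rmq wfuqk uvd
Final line count: 5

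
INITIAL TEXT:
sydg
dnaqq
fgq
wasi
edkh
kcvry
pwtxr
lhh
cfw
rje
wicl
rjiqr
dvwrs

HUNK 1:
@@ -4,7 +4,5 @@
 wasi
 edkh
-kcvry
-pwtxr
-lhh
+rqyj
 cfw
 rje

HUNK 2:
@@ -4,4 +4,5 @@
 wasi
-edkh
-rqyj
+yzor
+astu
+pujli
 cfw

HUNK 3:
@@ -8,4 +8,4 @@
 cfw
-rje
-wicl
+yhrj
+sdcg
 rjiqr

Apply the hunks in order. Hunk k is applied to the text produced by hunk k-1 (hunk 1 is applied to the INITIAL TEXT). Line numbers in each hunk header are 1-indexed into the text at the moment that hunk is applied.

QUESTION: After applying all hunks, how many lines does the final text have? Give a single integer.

Hunk 1: at line 4 remove [kcvry,pwtxr,lhh] add [rqyj] -> 11 lines: sydg dnaqq fgq wasi edkh rqyj cfw rje wicl rjiqr dvwrs
Hunk 2: at line 4 remove [edkh,rqyj] add [yzor,astu,pujli] -> 12 lines: sydg dnaqq fgq wasi yzor astu pujli cfw rje wicl rjiqr dvwrs
Hunk 3: at line 8 remove [rje,wicl] add [yhrj,sdcg] -> 12 lines: sydg dnaqq fgq wasi yzor astu pujli cfw yhrj sdcg rjiqr dvwrs
Final line count: 12

Answer: 12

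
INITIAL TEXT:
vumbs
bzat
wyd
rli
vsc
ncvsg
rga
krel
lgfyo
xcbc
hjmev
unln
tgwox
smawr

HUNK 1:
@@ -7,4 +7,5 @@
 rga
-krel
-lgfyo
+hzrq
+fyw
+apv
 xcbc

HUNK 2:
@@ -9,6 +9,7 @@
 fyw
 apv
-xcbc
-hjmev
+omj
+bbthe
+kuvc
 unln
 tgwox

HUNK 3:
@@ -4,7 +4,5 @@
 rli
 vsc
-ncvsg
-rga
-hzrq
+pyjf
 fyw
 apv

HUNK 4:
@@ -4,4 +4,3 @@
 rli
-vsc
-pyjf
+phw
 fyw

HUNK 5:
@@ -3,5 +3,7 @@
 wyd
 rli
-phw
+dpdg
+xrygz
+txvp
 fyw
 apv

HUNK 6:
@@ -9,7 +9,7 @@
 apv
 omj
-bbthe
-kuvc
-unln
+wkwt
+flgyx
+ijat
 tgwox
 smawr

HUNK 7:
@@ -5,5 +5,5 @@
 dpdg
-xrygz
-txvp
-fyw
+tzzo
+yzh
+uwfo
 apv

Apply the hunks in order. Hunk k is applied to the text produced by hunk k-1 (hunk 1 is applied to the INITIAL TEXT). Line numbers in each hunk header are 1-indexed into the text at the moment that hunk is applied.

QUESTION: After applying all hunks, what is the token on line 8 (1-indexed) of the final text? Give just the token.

Hunk 1: at line 7 remove [krel,lgfyo] add [hzrq,fyw,apv] -> 15 lines: vumbs bzat wyd rli vsc ncvsg rga hzrq fyw apv xcbc hjmev unln tgwox smawr
Hunk 2: at line 9 remove [xcbc,hjmev] add [omj,bbthe,kuvc] -> 16 lines: vumbs bzat wyd rli vsc ncvsg rga hzrq fyw apv omj bbthe kuvc unln tgwox smawr
Hunk 3: at line 4 remove [ncvsg,rga,hzrq] add [pyjf] -> 14 lines: vumbs bzat wyd rli vsc pyjf fyw apv omj bbthe kuvc unln tgwox smawr
Hunk 4: at line 4 remove [vsc,pyjf] add [phw] -> 13 lines: vumbs bzat wyd rli phw fyw apv omj bbthe kuvc unln tgwox smawr
Hunk 5: at line 3 remove [phw] add [dpdg,xrygz,txvp] -> 15 lines: vumbs bzat wyd rli dpdg xrygz txvp fyw apv omj bbthe kuvc unln tgwox smawr
Hunk 6: at line 9 remove [bbthe,kuvc,unln] add [wkwt,flgyx,ijat] -> 15 lines: vumbs bzat wyd rli dpdg xrygz txvp fyw apv omj wkwt flgyx ijat tgwox smawr
Hunk 7: at line 5 remove [xrygz,txvp,fyw] add [tzzo,yzh,uwfo] -> 15 lines: vumbs bzat wyd rli dpdg tzzo yzh uwfo apv omj wkwt flgyx ijat tgwox smawr
Final line 8: uwfo

Answer: uwfo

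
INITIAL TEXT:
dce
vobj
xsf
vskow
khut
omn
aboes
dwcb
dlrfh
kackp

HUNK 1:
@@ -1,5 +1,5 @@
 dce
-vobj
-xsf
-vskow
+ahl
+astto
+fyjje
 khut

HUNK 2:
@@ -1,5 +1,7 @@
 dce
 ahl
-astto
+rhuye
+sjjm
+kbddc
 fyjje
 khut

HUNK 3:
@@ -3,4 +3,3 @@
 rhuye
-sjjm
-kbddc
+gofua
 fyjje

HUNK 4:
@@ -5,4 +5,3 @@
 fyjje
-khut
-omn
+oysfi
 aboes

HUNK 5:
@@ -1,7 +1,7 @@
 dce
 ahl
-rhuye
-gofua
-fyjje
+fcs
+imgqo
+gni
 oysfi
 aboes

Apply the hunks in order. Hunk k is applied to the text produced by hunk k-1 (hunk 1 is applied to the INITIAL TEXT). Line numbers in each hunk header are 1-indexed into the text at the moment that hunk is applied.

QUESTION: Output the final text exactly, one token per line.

Hunk 1: at line 1 remove [vobj,xsf,vskow] add [ahl,astto,fyjje] -> 10 lines: dce ahl astto fyjje khut omn aboes dwcb dlrfh kackp
Hunk 2: at line 1 remove [astto] add [rhuye,sjjm,kbddc] -> 12 lines: dce ahl rhuye sjjm kbddc fyjje khut omn aboes dwcb dlrfh kackp
Hunk 3: at line 3 remove [sjjm,kbddc] add [gofua] -> 11 lines: dce ahl rhuye gofua fyjje khut omn aboes dwcb dlrfh kackp
Hunk 4: at line 5 remove [khut,omn] add [oysfi] -> 10 lines: dce ahl rhuye gofua fyjje oysfi aboes dwcb dlrfh kackp
Hunk 5: at line 1 remove [rhuye,gofua,fyjje] add [fcs,imgqo,gni] -> 10 lines: dce ahl fcs imgqo gni oysfi aboes dwcb dlrfh kackp

Answer: dce
ahl
fcs
imgqo
gni
oysfi
aboes
dwcb
dlrfh
kackp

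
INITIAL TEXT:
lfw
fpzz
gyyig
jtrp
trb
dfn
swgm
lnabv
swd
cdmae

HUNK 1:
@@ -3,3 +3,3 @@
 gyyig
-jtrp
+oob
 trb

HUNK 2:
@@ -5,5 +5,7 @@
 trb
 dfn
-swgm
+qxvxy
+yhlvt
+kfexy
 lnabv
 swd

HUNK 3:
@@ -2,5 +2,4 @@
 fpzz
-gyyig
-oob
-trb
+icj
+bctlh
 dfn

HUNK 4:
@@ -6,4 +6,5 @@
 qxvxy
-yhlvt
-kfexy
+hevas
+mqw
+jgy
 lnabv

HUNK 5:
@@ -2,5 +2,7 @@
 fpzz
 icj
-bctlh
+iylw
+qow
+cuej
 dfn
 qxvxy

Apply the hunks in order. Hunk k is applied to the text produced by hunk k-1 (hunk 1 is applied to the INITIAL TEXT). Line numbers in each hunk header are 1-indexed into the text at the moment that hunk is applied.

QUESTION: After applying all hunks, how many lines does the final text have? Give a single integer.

Hunk 1: at line 3 remove [jtrp] add [oob] -> 10 lines: lfw fpzz gyyig oob trb dfn swgm lnabv swd cdmae
Hunk 2: at line 5 remove [swgm] add [qxvxy,yhlvt,kfexy] -> 12 lines: lfw fpzz gyyig oob trb dfn qxvxy yhlvt kfexy lnabv swd cdmae
Hunk 3: at line 2 remove [gyyig,oob,trb] add [icj,bctlh] -> 11 lines: lfw fpzz icj bctlh dfn qxvxy yhlvt kfexy lnabv swd cdmae
Hunk 4: at line 6 remove [yhlvt,kfexy] add [hevas,mqw,jgy] -> 12 lines: lfw fpzz icj bctlh dfn qxvxy hevas mqw jgy lnabv swd cdmae
Hunk 5: at line 2 remove [bctlh] add [iylw,qow,cuej] -> 14 lines: lfw fpzz icj iylw qow cuej dfn qxvxy hevas mqw jgy lnabv swd cdmae
Final line count: 14

Answer: 14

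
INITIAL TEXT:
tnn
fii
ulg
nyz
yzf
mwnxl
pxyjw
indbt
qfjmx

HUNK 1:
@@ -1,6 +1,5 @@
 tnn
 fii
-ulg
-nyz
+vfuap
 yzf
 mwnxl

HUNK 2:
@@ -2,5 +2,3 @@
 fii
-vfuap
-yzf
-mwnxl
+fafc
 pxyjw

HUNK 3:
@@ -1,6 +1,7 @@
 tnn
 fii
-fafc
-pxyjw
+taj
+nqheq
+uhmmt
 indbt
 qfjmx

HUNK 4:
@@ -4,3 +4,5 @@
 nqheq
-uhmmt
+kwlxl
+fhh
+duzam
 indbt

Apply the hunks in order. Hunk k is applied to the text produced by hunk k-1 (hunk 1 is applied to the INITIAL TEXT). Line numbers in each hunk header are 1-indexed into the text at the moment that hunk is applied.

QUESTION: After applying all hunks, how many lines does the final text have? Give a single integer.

Answer: 9

Derivation:
Hunk 1: at line 1 remove [ulg,nyz] add [vfuap] -> 8 lines: tnn fii vfuap yzf mwnxl pxyjw indbt qfjmx
Hunk 2: at line 2 remove [vfuap,yzf,mwnxl] add [fafc] -> 6 lines: tnn fii fafc pxyjw indbt qfjmx
Hunk 3: at line 1 remove [fafc,pxyjw] add [taj,nqheq,uhmmt] -> 7 lines: tnn fii taj nqheq uhmmt indbt qfjmx
Hunk 4: at line 4 remove [uhmmt] add [kwlxl,fhh,duzam] -> 9 lines: tnn fii taj nqheq kwlxl fhh duzam indbt qfjmx
Final line count: 9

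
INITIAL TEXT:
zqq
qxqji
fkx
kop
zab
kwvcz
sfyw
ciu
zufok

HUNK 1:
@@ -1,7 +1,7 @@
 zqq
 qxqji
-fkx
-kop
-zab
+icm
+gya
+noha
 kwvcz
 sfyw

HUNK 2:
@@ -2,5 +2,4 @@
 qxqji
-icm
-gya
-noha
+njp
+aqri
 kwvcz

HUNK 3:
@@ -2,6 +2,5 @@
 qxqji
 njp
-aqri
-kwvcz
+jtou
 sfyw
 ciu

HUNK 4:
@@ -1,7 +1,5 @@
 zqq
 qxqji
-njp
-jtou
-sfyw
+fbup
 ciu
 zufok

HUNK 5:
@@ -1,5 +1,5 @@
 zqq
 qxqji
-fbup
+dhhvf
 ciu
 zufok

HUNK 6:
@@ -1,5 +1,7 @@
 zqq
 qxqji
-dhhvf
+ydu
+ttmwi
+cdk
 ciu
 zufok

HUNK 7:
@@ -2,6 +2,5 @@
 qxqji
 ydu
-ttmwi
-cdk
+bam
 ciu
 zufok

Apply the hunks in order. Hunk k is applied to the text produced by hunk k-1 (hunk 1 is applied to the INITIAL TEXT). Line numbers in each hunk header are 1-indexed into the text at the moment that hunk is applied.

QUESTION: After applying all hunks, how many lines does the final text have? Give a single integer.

Answer: 6

Derivation:
Hunk 1: at line 1 remove [fkx,kop,zab] add [icm,gya,noha] -> 9 lines: zqq qxqji icm gya noha kwvcz sfyw ciu zufok
Hunk 2: at line 2 remove [icm,gya,noha] add [njp,aqri] -> 8 lines: zqq qxqji njp aqri kwvcz sfyw ciu zufok
Hunk 3: at line 2 remove [aqri,kwvcz] add [jtou] -> 7 lines: zqq qxqji njp jtou sfyw ciu zufok
Hunk 4: at line 1 remove [njp,jtou,sfyw] add [fbup] -> 5 lines: zqq qxqji fbup ciu zufok
Hunk 5: at line 1 remove [fbup] add [dhhvf] -> 5 lines: zqq qxqji dhhvf ciu zufok
Hunk 6: at line 1 remove [dhhvf] add [ydu,ttmwi,cdk] -> 7 lines: zqq qxqji ydu ttmwi cdk ciu zufok
Hunk 7: at line 2 remove [ttmwi,cdk] add [bam] -> 6 lines: zqq qxqji ydu bam ciu zufok
Final line count: 6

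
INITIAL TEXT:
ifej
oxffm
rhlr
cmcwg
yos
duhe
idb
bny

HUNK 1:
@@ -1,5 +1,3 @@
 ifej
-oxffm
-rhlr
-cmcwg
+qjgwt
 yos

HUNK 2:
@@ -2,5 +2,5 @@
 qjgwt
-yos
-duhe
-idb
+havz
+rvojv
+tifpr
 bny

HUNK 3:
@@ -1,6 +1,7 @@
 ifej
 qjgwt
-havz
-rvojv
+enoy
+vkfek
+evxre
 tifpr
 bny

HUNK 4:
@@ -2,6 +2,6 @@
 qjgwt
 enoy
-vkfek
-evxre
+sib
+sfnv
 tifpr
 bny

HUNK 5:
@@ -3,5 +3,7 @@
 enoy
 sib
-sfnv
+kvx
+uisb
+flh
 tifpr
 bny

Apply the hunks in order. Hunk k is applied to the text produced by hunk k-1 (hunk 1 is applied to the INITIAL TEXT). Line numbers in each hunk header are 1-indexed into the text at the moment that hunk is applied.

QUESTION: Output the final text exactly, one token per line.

Answer: ifej
qjgwt
enoy
sib
kvx
uisb
flh
tifpr
bny

Derivation:
Hunk 1: at line 1 remove [oxffm,rhlr,cmcwg] add [qjgwt] -> 6 lines: ifej qjgwt yos duhe idb bny
Hunk 2: at line 2 remove [yos,duhe,idb] add [havz,rvojv,tifpr] -> 6 lines: ifej qjgwt havz rvojv tifpr bny
Hunk 3: at line 1 remove [havz,rvojv] add [enoy,vkfek,evxre] -> 7 lines: ifej qjgwt enoy vkfek evxre tifpr bny
Hunk 4: at line 2 remove [vkfek,evxre] add [sib,sfnv] -> 7 lines: ifej qjgwt enoy sib sfnv tifpr bny
Hunk 5: at line 3 remove [sfnv] add [kvx,uisb,flh] -> 9 lines: ifej qjgwt enoy sib kvx uisb flh tifpr bny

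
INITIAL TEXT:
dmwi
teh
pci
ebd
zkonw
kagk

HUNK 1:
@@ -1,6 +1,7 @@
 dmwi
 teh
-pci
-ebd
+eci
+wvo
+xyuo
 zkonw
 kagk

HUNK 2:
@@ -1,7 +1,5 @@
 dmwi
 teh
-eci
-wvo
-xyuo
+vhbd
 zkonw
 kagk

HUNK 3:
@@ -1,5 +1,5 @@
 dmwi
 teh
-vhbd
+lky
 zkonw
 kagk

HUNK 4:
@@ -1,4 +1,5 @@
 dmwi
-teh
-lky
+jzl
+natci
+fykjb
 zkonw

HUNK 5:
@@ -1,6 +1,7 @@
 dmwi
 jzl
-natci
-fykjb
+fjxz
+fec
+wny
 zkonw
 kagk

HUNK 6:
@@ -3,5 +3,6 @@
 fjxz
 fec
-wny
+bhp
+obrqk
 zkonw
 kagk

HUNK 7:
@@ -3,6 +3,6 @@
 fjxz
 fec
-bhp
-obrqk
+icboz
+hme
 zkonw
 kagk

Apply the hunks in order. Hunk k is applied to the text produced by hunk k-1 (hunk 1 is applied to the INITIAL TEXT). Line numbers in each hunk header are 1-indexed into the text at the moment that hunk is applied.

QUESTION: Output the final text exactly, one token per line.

Answer: dmwi
jzl
fjxz
fec
icboz
hme
zkonw
kagk

Derivation:
Hunk 1: at line 1 remove [pci,ebd] add [eci,wvo,xyuo] -> 7 lines: dmwi teh eci wvo xyuo zkonw kagk
Hunk 2: at line 1 remove [eci,wvo,xyuo] add [vhbd] -> 5 lines: dmwi teh vhbd zkonw kagk
Hunk 3: at line 1 remove [vhbd] add [lky] -> 5 lines: dmwi teh lky zkonw kagk
Hunk 4: at line 1 remove [teh,lky] add [jzl,natci,fykjb] -> 6 lines: dmwi jzl natci fykjb zkonw kagk
Hunk 5: at line 1 remove [natci,fykjb] add [fjxz,fec,wny] -> 7 lines: dmwi jzl fjxz fec wny zkonw kagk
Hunk 6: at line 3 remove [wny] add [bhp,obrqk] -> 8 lines: dmwi jzl fjxz fec bhp obrqk zkonw kagk
Hunk 7: at line 3 remove [bhp,obrqk] add [icboz,hme] -> 8 lines: dmwi jzl fjxz fec icboz hme zkonw kagk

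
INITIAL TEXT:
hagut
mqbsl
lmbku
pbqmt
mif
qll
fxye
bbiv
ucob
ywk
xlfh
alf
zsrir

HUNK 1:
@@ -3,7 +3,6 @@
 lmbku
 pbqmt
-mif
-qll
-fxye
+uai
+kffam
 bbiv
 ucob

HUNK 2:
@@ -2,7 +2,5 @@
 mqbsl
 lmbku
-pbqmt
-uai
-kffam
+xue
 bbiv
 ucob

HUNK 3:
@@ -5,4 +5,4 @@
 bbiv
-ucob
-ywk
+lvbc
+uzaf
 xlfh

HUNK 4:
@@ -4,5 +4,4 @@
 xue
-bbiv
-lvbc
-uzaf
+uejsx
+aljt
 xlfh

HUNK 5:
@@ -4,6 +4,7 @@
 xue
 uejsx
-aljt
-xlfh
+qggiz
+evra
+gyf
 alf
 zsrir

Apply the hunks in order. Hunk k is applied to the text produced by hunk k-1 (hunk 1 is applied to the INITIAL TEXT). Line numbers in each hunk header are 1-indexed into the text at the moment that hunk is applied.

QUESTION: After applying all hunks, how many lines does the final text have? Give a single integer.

Answer: 10

Derivation:
Hunk 1: at line 3 remove [mif,qll,fxye] add [uai,kffam] -> 12 lines: hagut mqbsl lmbku pbqmt uai kffam bbiv ucob ywk xlfh alf zsrir
Hunk 2: at line 2 remove [pbqmt,uai,kffam] add [xue] -> 10 lines: hagut mqbsl lmbku xue bbiv ucob ywk xlfh alf zsrir
Hunk 3: at line 5 remove [ucob,ywk] add [lvbc,uzaf] -> 10 lines: hagut mqbsl lmbku xue bbiv lvbc uzaf xlfh alf zsrir
Hunk 4: at line 4 remove [bbiv,lvbc,uzaf] add [uejsx,aljt] -> 9 lines: hagut mqbsl lmbku xue uejsx aljt xlfh alf zsrir
Hunk 5: at line 4 remove [aljt,xlfh] add [qggiz,evra,gyf] -> 10 lines: hagut mqbsl lmbku xue uejsx qggiz evra gyf alf zsrir
Final line count: 10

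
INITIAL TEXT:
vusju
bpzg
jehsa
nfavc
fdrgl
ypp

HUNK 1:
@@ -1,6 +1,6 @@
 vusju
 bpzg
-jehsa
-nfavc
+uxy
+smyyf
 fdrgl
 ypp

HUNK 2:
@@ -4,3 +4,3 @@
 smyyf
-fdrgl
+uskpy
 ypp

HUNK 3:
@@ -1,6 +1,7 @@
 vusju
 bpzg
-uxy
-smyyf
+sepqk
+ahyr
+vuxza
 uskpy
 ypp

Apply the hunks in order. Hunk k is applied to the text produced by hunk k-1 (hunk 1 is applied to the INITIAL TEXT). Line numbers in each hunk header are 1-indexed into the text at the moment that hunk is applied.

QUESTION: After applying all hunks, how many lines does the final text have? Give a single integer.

Hunk 1: at line 1 remove [jehsa,nfavc] add [uxy,smyyf] -> 6 lines: vusju bpzg uxy smyyf fdrgl ypp
Hunk 2: at line 4 remove [fdrgl] add [uskpy] -> 6 lines: vusju bpzg uxy smyyf uskpy ypp
Hunk 3: at line 1 remove [uxy,smyyf] add [sepqk,ahyr,vuxza] -> 7 lines: vusju bpzg sepqk ahyr vuxza uskpy ypp
Final line count: 7

Answer: 7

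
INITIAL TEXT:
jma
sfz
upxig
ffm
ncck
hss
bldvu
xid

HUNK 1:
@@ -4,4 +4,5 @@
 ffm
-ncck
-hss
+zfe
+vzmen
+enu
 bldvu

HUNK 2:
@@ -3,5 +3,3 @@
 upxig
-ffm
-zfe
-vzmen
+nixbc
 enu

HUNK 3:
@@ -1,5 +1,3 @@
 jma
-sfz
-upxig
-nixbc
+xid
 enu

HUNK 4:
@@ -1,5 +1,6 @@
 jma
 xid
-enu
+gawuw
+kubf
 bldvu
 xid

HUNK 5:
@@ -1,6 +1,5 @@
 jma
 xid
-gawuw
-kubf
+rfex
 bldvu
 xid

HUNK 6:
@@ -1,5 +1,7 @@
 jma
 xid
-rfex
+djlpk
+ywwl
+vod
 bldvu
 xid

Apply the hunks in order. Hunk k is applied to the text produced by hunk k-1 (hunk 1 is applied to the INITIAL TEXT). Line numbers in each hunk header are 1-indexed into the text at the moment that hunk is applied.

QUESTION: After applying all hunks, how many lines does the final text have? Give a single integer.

Answer: 7

Derivation:
Hunk 1: at line 4 remove [ncck,hss] add [zfe,vzmen,enu] -> 9 lines: jma sfz upxig ffm zfe vzmen enu bldvu xid
Hunk 2: at line 3 remove [ffm,zfe,vzmen] add [nixbc] -> 7 lines: jma sfz upxig nixbc enu bldvu xid
Hunk 3: at line 1 remove [sfz,upxig,nixbc] add [xid] -> 5 lines: jma xid enu bldvu xid
Hunk 4: at line 1 remove [enu] add [gawuw,kubf] -> 6 lines: jma xid gawuw kubf bldvu xid
Hunk 5: at line 1 remove [gawuw,kubf] add [rfex] -> 5 lines: jma xid rfex bldvu xid
Hunk 6: at line 1 remove [rfex] add [djlpk,ywwl,vod] -> 7 lines: jma xid djlpk ywwl vod bldvu xid
Final line count: 7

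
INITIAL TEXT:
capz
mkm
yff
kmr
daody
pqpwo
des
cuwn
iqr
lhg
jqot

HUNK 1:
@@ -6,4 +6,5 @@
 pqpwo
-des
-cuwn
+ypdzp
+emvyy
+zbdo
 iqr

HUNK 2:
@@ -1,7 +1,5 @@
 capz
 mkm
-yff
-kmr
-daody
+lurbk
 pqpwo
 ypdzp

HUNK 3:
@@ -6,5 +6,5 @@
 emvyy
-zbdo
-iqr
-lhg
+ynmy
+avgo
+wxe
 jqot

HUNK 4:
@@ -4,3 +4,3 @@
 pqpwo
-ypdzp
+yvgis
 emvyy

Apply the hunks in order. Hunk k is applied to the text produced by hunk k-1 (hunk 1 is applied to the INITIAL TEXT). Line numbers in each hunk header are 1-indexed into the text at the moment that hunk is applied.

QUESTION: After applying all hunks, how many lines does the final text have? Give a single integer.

Hunk 1: at line 6 remove [des,cuwn] add [ypdzp,emvyy,zbdo] -> 12 lines: capz mkm yff kmr daody pqpwo ypdzp emvyy zbdo iqr lhg jqot
Hunk 2: at line 1 remove [yff,kmr,daody] add [lurbk] -> 10 lines: capz mkm lurbk pqpwo ypdzp emvyy zbdo iqr lhg jqot
Hunk 3: at line 6 remove [zbdo,iqr,lhg] add [ynmy,avgo,wxe] -> 10 lines: capz mkm lurbk pqpwo ypdzp emvyy ynmy avgo wxe jqot
Hunk 4: at line 4 remove [ypdzp] add [yvgis] -> 10 lines: capz mkm lurbk pqpwo yvgis emvyy ynmy avgo wxe jqot
Final line count: 10

Answer: 10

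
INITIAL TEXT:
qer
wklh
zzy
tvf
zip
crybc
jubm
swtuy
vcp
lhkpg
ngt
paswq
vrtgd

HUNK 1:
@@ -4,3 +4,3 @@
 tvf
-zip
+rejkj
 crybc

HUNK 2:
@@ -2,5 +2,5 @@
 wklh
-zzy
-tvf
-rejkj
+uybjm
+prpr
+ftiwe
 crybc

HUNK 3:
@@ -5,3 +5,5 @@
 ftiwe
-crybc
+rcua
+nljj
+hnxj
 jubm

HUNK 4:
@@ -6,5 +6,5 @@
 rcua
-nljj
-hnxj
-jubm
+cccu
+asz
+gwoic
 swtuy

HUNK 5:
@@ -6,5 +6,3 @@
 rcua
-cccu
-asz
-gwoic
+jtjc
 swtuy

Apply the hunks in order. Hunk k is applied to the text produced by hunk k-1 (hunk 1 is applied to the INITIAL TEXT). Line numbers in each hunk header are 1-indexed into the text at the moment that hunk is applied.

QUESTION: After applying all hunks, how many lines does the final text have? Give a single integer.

Hunk 1: at line 4 remove [zip] add [rejkj] -> 13 lines: qer wklh zzy tvf rejkj crybc jubm swtuy vcp lhkpg ngt paswq vrtgd
Hunk 2: at line 2 remove [zzy,tvf,rejkj] add [uybjm,prpr,ftiwe] -> 13 lines: qer wklh uybjm prpr ftiwe crybc jubm swtuy vcp lhkpg ngt paswq vrtgd
Hunk 3: at line 5 remove [crybc] add [rcua,nljj,hnxj] -> 15 lines: qer wklh uybjm prpr ftiwe rcua nljj hnxj jubm swtuy vcp lhkpg ngt paswq vrtgd
Hunk 4: at line 6 remove [nljj,hnxj,jubm] add [cccu,asz,gwoic] -> 15 lines: qer wklh uybjm prpr ftiwe rcua cccu asz gwoic swtuy vcp lhkpg ngt paswq vrtgd
Hunk 5: at line 6 remove [cccu,asz,gwoic] add [jtjc] -> 13 lines: qer wklh uybjm prpr ftiwe rcua jtjc swtuy vcp lhkpg ngt paswq vrtgd
Final line count: 13

Answer: 13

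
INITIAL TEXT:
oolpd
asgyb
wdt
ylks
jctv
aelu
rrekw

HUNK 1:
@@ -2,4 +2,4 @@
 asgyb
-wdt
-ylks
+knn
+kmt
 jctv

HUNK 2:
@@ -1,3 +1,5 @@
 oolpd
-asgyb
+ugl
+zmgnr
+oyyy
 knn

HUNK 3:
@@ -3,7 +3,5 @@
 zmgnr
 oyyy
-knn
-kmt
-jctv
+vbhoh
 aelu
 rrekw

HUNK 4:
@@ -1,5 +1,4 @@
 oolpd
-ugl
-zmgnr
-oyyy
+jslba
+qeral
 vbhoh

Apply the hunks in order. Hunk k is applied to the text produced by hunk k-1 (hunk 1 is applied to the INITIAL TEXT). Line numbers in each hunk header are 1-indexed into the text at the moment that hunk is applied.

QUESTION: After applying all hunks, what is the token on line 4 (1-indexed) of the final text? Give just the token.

Answer: vbhoh

Derivation:
Hunk 1: at line 2 remove [wdt,ylks] add [knn,kmt] -> 7 lines: oolpd asgyb knn kmt jctv aelu rrekw
Hunk 2: at line 1 remove [asgyb] add [ugl,zmgnr,oyyy] -> 9 lines: oolpd ugl zmgnr oyyy knn kmt jctv aelu rrekw
Hunk 3: at line 3 remove [knn,kmt,jctv] add [vbhoh] -> 7 lines: oolpd ugl zmgnr oyyy vbhoh aelu rrekw
Hunk 4: at line 1 remove [ugl,zmgnr,oyyy] add [jslba,qeral] -> 6 lines: oolpd jslba qeral vbhoh aelu rrekw
Final line 4: vbhoh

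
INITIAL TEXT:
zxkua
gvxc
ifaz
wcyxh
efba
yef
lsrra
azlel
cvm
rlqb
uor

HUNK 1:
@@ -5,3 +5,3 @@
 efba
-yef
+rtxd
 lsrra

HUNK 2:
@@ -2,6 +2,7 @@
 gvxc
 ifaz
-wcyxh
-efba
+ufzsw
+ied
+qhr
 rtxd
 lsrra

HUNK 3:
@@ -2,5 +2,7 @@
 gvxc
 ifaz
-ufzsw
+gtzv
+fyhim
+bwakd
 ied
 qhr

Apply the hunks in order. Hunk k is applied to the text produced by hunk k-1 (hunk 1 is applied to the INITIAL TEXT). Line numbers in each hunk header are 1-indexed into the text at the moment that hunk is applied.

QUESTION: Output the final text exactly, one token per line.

Answer: zxkua
gvxc
ifaz
gtzv
fyhim
bwakd
ied
qhr
rtxd
lsrra
azlel
cvm
rlqb
uor

Derivation:
Hunk 1: at line 5 remove [yef] add [rtxd] -> 11 lines: zxkua gvxc ifaz wcyxh efba rtxd lsrra azlel cvm rlqb uor
Hunk 2: at line 2 remove [wcyxh,efba] add [ufzsw,ied,qhr] -> 12 lines: zxkua gvxc ifaz ufzsw ied qhr rtxd lsrra azlel cvm rlqb uor
Hunk 3: at line 2 remove [ufzsw] add [gtzv,fyhim,bwakd] -> 14 lines: zxkua gvxc ifaz gtzv fyhim bwakd ied qhr rtxd lsrra azlel cvm rlqb uor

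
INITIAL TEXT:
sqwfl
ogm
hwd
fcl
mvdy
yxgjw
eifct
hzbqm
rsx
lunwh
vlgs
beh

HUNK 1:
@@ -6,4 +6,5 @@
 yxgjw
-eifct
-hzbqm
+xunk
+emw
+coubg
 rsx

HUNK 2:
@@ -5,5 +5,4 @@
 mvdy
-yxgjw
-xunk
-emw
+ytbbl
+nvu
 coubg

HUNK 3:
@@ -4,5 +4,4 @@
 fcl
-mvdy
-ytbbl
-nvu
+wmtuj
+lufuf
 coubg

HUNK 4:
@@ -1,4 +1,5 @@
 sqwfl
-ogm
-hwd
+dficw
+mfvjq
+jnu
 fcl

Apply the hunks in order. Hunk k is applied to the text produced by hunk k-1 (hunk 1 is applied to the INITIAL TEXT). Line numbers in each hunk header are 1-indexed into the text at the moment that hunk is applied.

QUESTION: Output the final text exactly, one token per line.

Answer: sqwfl
dficw
mfvjq
jnu
fcl
wmtuj
lufuf
coubg
rsx
lunwh
vlgs
beh

Derivation:
Hunk 1: at line 6 remove [eifct,hzbqm] add [xunk,emw,coubg] -> 13 lines: sqwfl ogm hwd fcl mvdy yxgjw xunk emw coubg rsx lunwh vlgs beh
Hunk 2: at line 5 remove [yxgjw,xunk,emw] add [ytbbl,nvu] -> 12 lines: sqwfl ogm hwd fcl mvdy ytbbl nvu coubg rsx lunwh vlgs beh
Hunk 3: at line 4 remove [mvdy,ytbbl,nvu] add [wmtuj,lufuf] -> 11 lines: sqwfl ogm hwd fcl wmtuj lufuf coubg rsx lunwh vlgs beh
Hunk 4: at line 1 remove [ogm,hwd] add [dficw,mfvjq,jnu] -> 12 lines: sqwfl dficw mfvjq jnu fcl wmtuj lufuf coubg rsx lunwh vlgs beh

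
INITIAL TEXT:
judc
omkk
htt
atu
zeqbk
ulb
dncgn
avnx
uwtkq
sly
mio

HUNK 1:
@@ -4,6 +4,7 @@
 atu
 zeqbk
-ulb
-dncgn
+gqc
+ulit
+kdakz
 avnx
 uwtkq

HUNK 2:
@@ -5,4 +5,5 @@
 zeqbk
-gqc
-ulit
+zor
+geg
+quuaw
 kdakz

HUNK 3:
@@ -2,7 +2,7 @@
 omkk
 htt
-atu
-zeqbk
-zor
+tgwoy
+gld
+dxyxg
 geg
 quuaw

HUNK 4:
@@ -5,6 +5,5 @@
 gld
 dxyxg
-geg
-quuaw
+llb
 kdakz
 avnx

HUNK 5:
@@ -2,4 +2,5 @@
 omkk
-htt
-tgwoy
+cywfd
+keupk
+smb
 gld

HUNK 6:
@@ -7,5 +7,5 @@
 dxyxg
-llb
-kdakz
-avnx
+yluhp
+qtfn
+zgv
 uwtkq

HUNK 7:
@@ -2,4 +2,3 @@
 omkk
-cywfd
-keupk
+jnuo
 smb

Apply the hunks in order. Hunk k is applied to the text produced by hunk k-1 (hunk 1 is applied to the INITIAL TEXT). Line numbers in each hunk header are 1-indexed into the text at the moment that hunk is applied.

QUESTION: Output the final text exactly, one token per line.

Answer: judc
omkk
jnuo
smb
gld
dxyxg
yluhp
qtfn
zgv
uwtkq
sly
mio

Derivation:
Hunk 1: at line 4 remove [ulb,dncgn] add [gqc,ulit,kdakz] -> 12 lines: judc omkk htt atu zeqbk gqc ulit kdakz avnx uwtkq sly mio
Hunk 2: at line 5 remove [gqc,ulit] add [zor,geg,quuaw] -> 13 lines: judc omkk htt atu zeqbk zor geg quuaw kdakz avnx uwtkq sly mio
Hunk 3: at line 2 remove [atu,zeqbk,zor] add [tgwoy,gld,dxyxg] -> 13 lines: judc omkk htt tgwoy gld dxyxg geg quuaw kdakz avnx uwtkq sly mio
Hunk 4: at line 5 remove [geg,quuaw] add [llb] -> 12 lines: judc omkk htt tgwoy gld dxyxg llb kdakz avnx uwtkq sly mio
Hunk 5: at line 2 remove [htt,tgwoy] add [cywfd,keupk,smb] -> 13 lines: judc omkk cywfd keupk smb gld dxyxg llb kdakz avnx uwtkq sly mio
Hunk 6: at line 7 remove [llb,kdakz,avnx] add [yluhp,qtfn,zgv] -> 13 lines: judc omkk cywfd keupk smb gld dxyxg yluhp qtfn zgv uwtkq sly mio
Hunk 7: at line 2 remove [cywfd,keupk] add [jnuo] -> 12 lines: judc omkk jnuo smb gld dxyxg yluhp qtfn zgv uwtkq sly mio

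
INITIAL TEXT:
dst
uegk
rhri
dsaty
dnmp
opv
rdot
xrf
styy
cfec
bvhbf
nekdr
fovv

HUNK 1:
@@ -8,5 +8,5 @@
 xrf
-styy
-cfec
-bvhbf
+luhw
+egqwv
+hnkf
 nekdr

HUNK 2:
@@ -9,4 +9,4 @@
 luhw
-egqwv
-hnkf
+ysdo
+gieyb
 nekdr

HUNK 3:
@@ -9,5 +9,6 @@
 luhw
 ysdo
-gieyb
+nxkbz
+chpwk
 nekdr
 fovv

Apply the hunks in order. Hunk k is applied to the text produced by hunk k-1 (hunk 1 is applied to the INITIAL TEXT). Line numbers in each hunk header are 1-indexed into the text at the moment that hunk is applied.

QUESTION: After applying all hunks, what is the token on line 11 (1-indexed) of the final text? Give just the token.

Hunk 1: at line 8 remove [styy,cfec,bvhbf] add [luhw,egqwv,hnkf] -> 13 lines: dst uegk rhri dsaty dnmp opv rdot xrf luhw egqwv hnkf nekdr fovv
Hunk 2: at line 9 remove [egqwv,hnkf] add [ysdo,gieyb] -> 13 lines: dst uegk rhri dsaty dnmp opv rdot xrf luhw ysdo gieyb nekdr fovv
Hunk 3: at line 9 remove [gieyb] add [nxkbz,chpwk] -> 14 lines: dst uegk rhri dsaty dnmp opv rdot xrf luhw ysdo nxkbz chpwk nekdr fovv
Final line 11: nxkbz

Answer: nxkbz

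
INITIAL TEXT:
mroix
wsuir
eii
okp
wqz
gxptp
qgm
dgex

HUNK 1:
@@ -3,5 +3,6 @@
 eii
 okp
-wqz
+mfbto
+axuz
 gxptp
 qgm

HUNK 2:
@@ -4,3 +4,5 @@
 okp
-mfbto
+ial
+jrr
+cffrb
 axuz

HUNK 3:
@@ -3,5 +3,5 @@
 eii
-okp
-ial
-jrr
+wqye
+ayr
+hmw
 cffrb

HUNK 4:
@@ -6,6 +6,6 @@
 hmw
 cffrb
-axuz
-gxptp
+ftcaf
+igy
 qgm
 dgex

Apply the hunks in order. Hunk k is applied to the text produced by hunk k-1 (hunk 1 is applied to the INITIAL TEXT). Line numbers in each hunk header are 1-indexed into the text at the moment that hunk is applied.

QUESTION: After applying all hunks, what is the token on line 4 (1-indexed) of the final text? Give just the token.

Answer: wqye

Derivation:
Hunk 1: at line 3 remove [wqz] add [mfbto,axuz] -> 9 lines: mroix wsuir eii okp mfbto axuz gxptp qgm dgex
Hunk 2: at line 4 remove [mfbto] add [ial,jrr,cffrb] -> 11 lines: mroix wsuir eii okp ial jrr cffrb axuz gxptp qgm dgex
Hunk 3: at line 3 remove [okp,ial,jrr] add [wqye,ayr,hmw] -> 11 lines: mroix wsuir eii wqye ayr hmw cffrb axuz gxptp qgm dgex
Hunk 4: at line 6 remove [axuz,gxptp] add [ftcaf,igy] -> 11 lines: mroix wsuir eii wqye ayr hmw cffrb ftcaf igy qgm dgex
Final line 4: wqye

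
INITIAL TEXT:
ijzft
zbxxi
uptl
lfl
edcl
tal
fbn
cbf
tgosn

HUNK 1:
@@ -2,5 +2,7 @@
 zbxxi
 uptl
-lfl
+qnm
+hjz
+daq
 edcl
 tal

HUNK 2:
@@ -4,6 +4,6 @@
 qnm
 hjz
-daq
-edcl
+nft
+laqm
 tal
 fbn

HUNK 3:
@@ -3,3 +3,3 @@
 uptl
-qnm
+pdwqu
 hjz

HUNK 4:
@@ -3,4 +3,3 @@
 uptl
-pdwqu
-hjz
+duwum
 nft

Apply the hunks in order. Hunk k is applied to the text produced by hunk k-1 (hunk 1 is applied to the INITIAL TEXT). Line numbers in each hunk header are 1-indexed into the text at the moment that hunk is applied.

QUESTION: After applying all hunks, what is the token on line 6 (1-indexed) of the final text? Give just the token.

Answer: laqm

Derivation:
Hunk 1: at line 2 remove [lfl] add [qnm,hjz,daq] -> 11 lines: ijzft zbxxi uptl qnm hjz daq edcl tal fbn cbf tgosn
Hunk 2: at line 4 remove [daq,edcl] add [nft,laqm] -> 11 lines: ijzft zbxxi uptl qnm hjz nft laqm tal fbn cbf tgosn
Hunk 3: at line 3 remove [qnm] add [pdwqu] -> 11 lines: ijzft zbxxi uptl pdwqu hjz nft laqm tal fbn cbf tgosn
Hunk 4: at line 3 remove [pdwqu,hjz] add [duwum] -> 10 lines: ijzft zbxxi uptl duwum nft laqm tal fbn cbf tgosn
Final line 6: laqm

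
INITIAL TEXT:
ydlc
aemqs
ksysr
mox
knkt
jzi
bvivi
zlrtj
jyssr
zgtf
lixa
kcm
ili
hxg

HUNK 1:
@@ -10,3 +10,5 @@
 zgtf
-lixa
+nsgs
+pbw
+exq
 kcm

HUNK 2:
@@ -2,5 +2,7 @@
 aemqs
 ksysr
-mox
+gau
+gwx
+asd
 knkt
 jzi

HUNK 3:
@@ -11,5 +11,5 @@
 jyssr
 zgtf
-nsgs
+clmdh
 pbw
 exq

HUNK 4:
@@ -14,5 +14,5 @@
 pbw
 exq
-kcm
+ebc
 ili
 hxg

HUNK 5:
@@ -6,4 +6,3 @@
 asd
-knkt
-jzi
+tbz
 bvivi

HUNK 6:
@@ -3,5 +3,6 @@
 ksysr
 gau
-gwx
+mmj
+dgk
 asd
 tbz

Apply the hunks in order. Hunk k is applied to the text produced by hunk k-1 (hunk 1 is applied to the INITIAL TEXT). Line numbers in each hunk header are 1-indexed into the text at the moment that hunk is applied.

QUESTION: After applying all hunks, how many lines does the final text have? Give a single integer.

Hunk 1: at line 10 remove [lixa] add [nsgs,pbw,exq] -> 16 lines: ydlc aemqs ksysr mox knkt jzi bvivi zlrtj jyssr zgtf nsgs pbw exq kcm ili hxg
Hunk 2: at line 2 remove [mox] add [gau,gwx,asd] -> 18 lines: ydlc aemqs ksysr gau gwx asd knkt jzi bvivi zlrtj jyssr zgtf nsgs pbw exq kcm ili hxg
Hunk 3: at line 11 remove [nsgs] add [clmdh] -> 18 lines: ydlc aemqs ksysr gau gwx asd knkt jzi bvivi zlrtj jyssr zgtf clmdh pbw exq kcm ili hxg
Hunk 4: at line 14 remove [kcm] add [ebc] -> 18 lines: ydlc aemqs ksysr gau gwx asd knkt jzi bvivi zlrtj jyssr zgtf clmdh pbw exq ebc ili hxg
Hunk 5: at line 6 remove [knkt,jzi] add [tbz] -> 17 lines: ydlc aemqs ksysr gau gwx asd tbz bvivi zlrtj jyssr zgtf clmdh pbw exq ebc ili hxg
Hunk 6: at line 3 remove [gwx] add [mmj,dgk] -> 18 lines: ydlc aemqs ksysr gau mmj dgk asd tbz bvivi zlrtj jyssr zgtf clmdh pbw exq ebc ili hxg
Final line count: 18

Answer: 18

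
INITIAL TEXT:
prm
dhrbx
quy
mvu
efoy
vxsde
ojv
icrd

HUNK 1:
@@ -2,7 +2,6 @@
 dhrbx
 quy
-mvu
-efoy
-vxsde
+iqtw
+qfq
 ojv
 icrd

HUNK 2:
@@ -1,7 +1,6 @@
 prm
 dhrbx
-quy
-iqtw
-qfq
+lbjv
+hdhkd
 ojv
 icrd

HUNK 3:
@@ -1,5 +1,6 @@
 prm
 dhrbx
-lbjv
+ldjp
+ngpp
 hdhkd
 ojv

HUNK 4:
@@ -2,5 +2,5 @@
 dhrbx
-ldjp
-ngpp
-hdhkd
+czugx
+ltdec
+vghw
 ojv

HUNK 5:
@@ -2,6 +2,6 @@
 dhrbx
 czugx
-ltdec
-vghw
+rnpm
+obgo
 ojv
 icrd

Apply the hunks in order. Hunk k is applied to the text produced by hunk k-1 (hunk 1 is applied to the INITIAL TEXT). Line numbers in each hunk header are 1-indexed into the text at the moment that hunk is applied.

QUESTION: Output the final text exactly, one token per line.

Answer: prm
dhrbx
czugx
rnpm
obgo
ojv
icrd

Derivation:
Hunk 1: at line 2 remove [mvu,efoy,vxsde] add [iqtw,qfq] -> 7 lines: prm dhrbx quy iqtw qfq ojv icrd
Hunk 2: at line 1 remove [quy,iqtw,qfq] add [lbjv,hdhkd] -> 6 lines: prm dhrbx lbjv hdhkd ojv icrd
Hunk 3: at line 1 remove [lbjv] add [ldjp,ngpp] -> 7 lines: prm dhrbx ldjp ngpp hdhkd ojv icrd
Hunk 4: at line 2 remove [ldjp,ngpp,hdhkd] add [czugx,ltdec,vghw] -> 7 lines: prm dhrbx czugx ltdec vghw ojv icrd
Hunk 5: at line 2 remove [ltdec,vghw] add [rnpm,obgo] -> 7 lines: prm dhrbx czugx rnpm obgo ojv icrd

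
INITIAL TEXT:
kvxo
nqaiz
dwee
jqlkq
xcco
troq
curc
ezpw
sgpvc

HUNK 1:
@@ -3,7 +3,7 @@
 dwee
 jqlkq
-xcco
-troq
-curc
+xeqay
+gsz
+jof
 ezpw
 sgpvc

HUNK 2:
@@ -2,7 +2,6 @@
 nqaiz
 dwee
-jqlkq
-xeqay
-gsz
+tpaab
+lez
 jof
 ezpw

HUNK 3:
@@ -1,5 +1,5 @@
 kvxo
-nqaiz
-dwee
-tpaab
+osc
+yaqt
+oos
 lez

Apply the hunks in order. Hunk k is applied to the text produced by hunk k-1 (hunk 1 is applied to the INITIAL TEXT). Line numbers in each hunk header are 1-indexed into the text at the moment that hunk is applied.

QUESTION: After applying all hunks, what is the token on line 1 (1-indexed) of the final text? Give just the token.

Hunk 1: at line 3 remove [xcco,troq,curc] add [xeqay,gsz,jof] -> 9 lines: kvxo nqaiz dwee jqlkq xeqay gsz jof ezpw sgpvc
Hunk 2: at line 2 remove [jqlkq,xeqay,gsz] add [tpaab,lez] -> 8 lines: kvxo nqaiz dwee tpaab lez jof ezpw sgpvc
Hunk 3: at line 1 remove [nqaiz,dwee,tpaab] add [osc,yaqt,oos] -> 8 lines: kvxo osc yaqt oos lez jof ezpw sgpvc
Final line 1: kvxo

Answer: kvxo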